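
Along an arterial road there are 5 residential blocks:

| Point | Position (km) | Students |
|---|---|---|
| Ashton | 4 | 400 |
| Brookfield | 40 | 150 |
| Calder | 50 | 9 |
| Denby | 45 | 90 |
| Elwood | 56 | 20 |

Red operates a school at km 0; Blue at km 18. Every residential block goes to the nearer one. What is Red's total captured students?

The indifferent point is the midpoint (0+18)/2 = 9; residential blocks left of it (closer to Red at 0) go to Red, those right go to Blue.
  Ashton at 4 (w=400) → Red
  Brookfield at 40 (w=150) → Blue
  Denby at 45 (w=90) → Blue
  Calder at 50 (w=9) → Blue
  Elwood at 56 (w=20) → Blue
Red captures 400; Blue captures 269.

400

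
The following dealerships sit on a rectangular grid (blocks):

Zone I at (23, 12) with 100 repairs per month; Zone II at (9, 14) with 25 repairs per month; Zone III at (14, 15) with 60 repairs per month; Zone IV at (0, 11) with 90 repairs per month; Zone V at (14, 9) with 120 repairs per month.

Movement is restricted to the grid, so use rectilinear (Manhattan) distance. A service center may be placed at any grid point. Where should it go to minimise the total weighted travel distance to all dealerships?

Manhattan distance separates: Σwᵢ(|x−xᵢ|+|y−yᵢ|) = Σwᵢ|x−xᵢ| + Σwᵢ|y−yᵢ|, so x and y are optimised independently as 1-D weighted medians.
Total weight W = 395; half = 197.5.
x-coordinate, sorted with cumulative weight:
  x=0 (Zone IV, w=90) cum 90
  x=9 (Zone II, w=25) cum 115
  x=14 (Zone III, w=60) cum 175
  x=14 (Zone V, w=120) cum 295  ← median
  x=23 (Zone I, w=100) cum 395
⇒ x* = 14
y-coordinate, sorted with cumulative weight:
  y=9 (Zone V, w=120) cum 120
  y=11 (Zone IV, w=90) cum 210  ← median
  y=12 (Zone I, w=100) cum 310
  y=14 (Zone II, w=25) cum 335
  y=15 (Zone III, w=60) cum 395
⇒ y* = 11

(14, 11)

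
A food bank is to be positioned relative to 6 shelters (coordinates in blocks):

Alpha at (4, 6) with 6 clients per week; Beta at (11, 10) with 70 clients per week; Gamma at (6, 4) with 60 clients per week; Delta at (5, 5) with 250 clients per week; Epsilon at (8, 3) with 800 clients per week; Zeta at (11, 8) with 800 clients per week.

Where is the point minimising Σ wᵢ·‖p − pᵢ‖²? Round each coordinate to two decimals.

The minimiser of Σwᵢ‖p−pᵢ‖² is the weighted centroid p* = (Σwᵢpᵢ)/(Σwᵢ).
Σwᵢ = 1986.
Σwᵢxᵢ = 6·4 + 70·11 + 60·6 + 250·5 + 800·8 + 800·11 = 17604.
Σwᵢyᵢ = 6·6 + 70·10 + 60·4 + 250·5 + 800·3 + 800·8 = 11026.
x* = 17604/1986 = 8.86, y* = 11026/1986 = 5.55.

(8.86, 5.55)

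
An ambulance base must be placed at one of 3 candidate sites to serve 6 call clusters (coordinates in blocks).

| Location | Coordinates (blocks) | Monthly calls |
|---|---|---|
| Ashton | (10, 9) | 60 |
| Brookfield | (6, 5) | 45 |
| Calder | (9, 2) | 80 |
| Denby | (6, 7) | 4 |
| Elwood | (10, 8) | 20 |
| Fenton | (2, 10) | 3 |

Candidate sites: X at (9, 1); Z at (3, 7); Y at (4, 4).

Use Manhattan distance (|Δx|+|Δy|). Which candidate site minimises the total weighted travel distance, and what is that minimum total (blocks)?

Total weighted distance at each candidate:
  X (9, 1): total = 1179
  Z (3, 7): total = 1829
  Y (4, 4): total = 1599
Minimum is at X with total 1179 blocks.

X, total 1179 blocks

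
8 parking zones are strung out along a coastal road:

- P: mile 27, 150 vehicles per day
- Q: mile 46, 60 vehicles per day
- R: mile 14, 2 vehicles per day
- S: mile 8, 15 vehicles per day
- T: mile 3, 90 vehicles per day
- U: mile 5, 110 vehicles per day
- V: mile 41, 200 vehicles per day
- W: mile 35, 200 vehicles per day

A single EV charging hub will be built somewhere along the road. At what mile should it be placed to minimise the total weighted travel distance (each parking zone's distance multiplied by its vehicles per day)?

For a sum of weighted absolute distances on a line, the optimum is the weighted median (not the mean). Total weight W = 827; half-weight = 413.5.
Sort by position and accumulate weight:
  mile 3 (T, w=90) → cum 90
  mile 5 (U, w=110) → cum 200
  mile 8 (S, w=15) → cum 215
  mile 14 (R, w=2) → cum 217
  mile 27 (P, w=150) → cum 367
  mile 35 (W, w=200) → cum 567  ≥ 413.5 → median here
  mile 41 (V, w=200) → cum 767
  mile 46 (Q, w=60) → cum 827
Optimal location: mile 35.

x = 35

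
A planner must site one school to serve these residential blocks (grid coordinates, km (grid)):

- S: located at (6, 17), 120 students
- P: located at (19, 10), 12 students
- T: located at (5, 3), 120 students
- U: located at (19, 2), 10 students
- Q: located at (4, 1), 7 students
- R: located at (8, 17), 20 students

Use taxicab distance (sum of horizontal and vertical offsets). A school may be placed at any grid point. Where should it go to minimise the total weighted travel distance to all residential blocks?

Manhattan distance separates: Σwᵢ(|x−xᵢ|+|y−yᵢ|) = Σwᵢ|x−xᵢ| + Σwᵢ|y−yᵢ|, so x and y are optimised independently as 1-D weighted medians.
Total weight W = 289; half = 144.5.
x-coordinate, sorted with cumulative weight:
  x=4 (Q, w=7) cum 7
  x=5 (T, w=120) cum 127
  x=6 (S, w=120) cum 247  ← median
  x=8 (R, w=20) cum 267
  x=19 (P, w=12) cum 279
  x=19 (U, w=10) cum 289
⇒ x* = 6
y-coordinate, sorted with cumulative weight:
  y=1 (Q, w=7) cum 7
  y=2 (U, w=10) cum 17
  y=3 (T, w=120) cum 137
  y=10 (P, w=12) cum 149  ← median
  y=17 (S, w=120) cum 269
  y=17 (R, w=20) cum 289
⇒ y* = 10

(6, 10)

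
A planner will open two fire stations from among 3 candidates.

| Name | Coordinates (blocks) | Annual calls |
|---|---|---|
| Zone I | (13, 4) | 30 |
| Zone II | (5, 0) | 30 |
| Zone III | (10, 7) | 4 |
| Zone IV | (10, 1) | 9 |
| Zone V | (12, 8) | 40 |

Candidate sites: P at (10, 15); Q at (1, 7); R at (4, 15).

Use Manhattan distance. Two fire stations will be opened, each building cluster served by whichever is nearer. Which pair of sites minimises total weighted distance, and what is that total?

Evaluate every pair (each demand assigned to the nearer of the two):
  {P, Q}: total = 1268
  {P, R}: total = 1418
  {Q, R}: total = 1431
Best pair: {P, Q} with total 1268.

{P, Q}, total 1268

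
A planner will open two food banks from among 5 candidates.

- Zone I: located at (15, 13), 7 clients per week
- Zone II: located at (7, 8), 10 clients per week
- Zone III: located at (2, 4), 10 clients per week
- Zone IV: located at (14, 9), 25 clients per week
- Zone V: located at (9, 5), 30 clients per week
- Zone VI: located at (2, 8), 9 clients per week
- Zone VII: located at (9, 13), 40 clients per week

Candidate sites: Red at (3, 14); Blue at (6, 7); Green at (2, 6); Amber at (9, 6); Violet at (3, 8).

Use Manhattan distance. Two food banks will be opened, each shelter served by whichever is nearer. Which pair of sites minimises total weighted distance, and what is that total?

{Green, Amber}, total 679

Evaluate every pair (each demand assigned to the nearer of the two):
  {Green, Amber}: total = 679
  {Amber, Violet}: total = 700
  {Blue, Amber}: total = 736
  {Red, Amber}: total = 794
  {Red, Blue}: total = 906
  {Blue, Green}: total = 923
  {Blue, Violet}: total = 944
  {Red, Violet}: total = 1040
  {Red, Green}: total = 1094
  {Green, Violet}: total = 1168
Best pair: {Green, Amber} with total 679.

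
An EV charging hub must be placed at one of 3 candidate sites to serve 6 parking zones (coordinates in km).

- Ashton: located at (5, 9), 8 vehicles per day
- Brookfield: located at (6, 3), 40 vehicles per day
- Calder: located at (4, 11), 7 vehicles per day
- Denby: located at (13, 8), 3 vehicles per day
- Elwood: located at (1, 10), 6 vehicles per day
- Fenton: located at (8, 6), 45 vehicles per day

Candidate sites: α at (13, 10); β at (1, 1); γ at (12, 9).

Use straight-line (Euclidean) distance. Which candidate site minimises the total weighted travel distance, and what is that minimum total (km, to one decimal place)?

Total weighted distance at each candidate:
  α (13, 10): total = 890.0
  β (1, 1): total = 842.8
  γ (12, 9): total = 748.6
Minimum is at γ with total 748.6 km.

γ, total 748.6 km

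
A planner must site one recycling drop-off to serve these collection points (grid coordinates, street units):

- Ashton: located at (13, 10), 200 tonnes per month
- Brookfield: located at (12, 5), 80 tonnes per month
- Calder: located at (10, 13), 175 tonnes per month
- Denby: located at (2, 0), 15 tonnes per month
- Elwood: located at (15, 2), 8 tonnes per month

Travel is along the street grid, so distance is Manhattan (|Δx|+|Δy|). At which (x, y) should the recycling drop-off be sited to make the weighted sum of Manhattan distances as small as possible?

(12, 10)

Manhattan distance separates: Σwᵢ(|x−xᵢ|+|y−yᵢ|) = Σwᵢ|x−xᵢ| + Σwᵢ|y−yᵢ|, so x and y are optimised independently as 1-D weighted medians.
Total weight W = 478; half = 239.
x-coordinate, sorted with cumulative weight:
  x=2 (Denby, w=15) cum 15
  x=10 (Calder, w=175) cum 190
  x=12 (Brookfield, w=80) cum 270  ← median
  x=13 (Ashton, w=200) cum 470
  x=15 (Elwood, w=8) cum 478
⇒ x* = 12
y-coordinate, sorted with cumulative weight:
  y=0 (Denby, w=15) cum 15
  y=2 (Elwood, w=8) cum 23
  y=5 (Brookfield, w=80) cum 103
  y=10 (Ashton, w=200) cum 303  ← median
  y=13 (Calder, w=175) cum 478
⇒ y* = 10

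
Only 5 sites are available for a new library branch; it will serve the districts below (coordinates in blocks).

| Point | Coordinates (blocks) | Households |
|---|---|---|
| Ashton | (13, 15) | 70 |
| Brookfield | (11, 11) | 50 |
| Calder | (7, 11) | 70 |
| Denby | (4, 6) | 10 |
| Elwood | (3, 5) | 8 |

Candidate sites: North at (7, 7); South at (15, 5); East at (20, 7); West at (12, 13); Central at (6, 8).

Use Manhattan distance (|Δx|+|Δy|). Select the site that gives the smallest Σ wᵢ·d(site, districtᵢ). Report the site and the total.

West, total 1136 blocks

Total weighted distance at each candidate:
  North (7, 7): total = 1748
  South (15, 5): total = 2536
  East (20, 7): total = 3212
  West (12, 13): total = 1136
  Central (6, 8): total = 1748
Minimum is at West with total 1136 blocks.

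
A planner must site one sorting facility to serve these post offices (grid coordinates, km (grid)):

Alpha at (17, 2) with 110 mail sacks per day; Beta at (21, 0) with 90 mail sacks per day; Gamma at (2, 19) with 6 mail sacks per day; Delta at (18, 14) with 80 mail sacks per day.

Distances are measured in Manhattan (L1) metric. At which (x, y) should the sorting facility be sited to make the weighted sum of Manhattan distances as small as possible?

(18, 2)

Manhattan distance separates: Σwᵢ(|x−xᵢ|+|y−yᵢ|) = Σwᵢ|x−xᵢ| + Σwᵢ|y−yᵢ|, so x and y are optimised independently as 1-D weighted medians.
Total weight W = 286; half = 143.
x-coordinate, sorted with cumulative weight:
  x=2 (Gamma, w=6) cum 6
  x=17 (Alpha, w=110) cum 116
  x=18 (Delta, w=80) cum 196  ← median
  x=21 (Beta, w=90) cum 286
⇒ x* = 18
y-coordinate, sorted with cumulative weight:
  y=0 (Beta, w=90) cum 90
  y=2 (Alpha, w=110) cum 200  ← median
  y=14 (Delta, w=80) cum 280
  y=19 (Gamma, w=6) cum 286
⇒ y* = 2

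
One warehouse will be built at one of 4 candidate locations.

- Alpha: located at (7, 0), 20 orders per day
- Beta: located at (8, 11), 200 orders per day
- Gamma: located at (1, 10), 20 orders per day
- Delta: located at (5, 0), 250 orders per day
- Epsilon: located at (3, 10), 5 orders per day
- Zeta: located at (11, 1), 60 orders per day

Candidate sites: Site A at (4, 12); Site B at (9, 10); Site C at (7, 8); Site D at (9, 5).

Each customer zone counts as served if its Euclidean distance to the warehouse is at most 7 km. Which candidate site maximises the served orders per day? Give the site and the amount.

Site D, covering 530

Coverage radius r = 7 km; a point is covered iff (Δx)²+(Δy)² ≤ 7² = 49.
  Site A (4, 12): covers {Beta, Gamma, Epsilon} → 225
  Site B (9, 10): covers {Beta, Epsilon} → 205
  Site C (7, 8): covers {Beta, Gamma, Epsilon} → 225
  Site D (9, 5): covers {Alpha, Beta, Delta, Zeta} → 530
Maximum coverage at Site D: 530 orders per day.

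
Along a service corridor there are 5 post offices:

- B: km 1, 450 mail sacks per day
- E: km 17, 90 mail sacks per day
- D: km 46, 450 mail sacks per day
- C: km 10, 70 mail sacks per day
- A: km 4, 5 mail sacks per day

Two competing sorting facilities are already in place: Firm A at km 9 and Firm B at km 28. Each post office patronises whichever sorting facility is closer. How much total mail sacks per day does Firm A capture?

The indifferent point is the midpoint (9+28)/2 = 18.5; post offices left of it (closer to Firm A at 9) go to Firm A, those right go to Firm B.
  B at 1 (w=450) → Firm A
  A at 4 (w=5) → Firm A
  C at 10 (w=70) → Firm A
  E at 17 (w=90) → Firm A
  D at 46 (w=450) → Firm B
Firm A captures 615; Firm B captures 450.

615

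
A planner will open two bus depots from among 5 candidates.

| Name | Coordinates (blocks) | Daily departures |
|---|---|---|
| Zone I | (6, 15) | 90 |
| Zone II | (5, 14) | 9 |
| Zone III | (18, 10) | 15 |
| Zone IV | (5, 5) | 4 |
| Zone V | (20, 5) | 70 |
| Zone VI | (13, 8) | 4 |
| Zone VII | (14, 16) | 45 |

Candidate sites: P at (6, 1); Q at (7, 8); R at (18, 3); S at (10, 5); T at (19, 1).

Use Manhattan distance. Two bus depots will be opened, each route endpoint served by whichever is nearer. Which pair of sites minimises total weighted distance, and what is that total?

Evaluate every pair (each demand assigned to the nearer of the two):
  {Q, R}: total = 1896
  {Q, T}: total = 2011
  {Q, S}: total = 2406
  {R, S}: total = 2490
  {P, R}: total = 2596
  {S, T}: total = 2605
  {P, Q}: total = 2826
  {P, T}: total = 2858
  {P, S}: total = 3000
  {R, T}: total = 3626
Best pair: {Q, R} with total 1896.

{Q, R}, total 1896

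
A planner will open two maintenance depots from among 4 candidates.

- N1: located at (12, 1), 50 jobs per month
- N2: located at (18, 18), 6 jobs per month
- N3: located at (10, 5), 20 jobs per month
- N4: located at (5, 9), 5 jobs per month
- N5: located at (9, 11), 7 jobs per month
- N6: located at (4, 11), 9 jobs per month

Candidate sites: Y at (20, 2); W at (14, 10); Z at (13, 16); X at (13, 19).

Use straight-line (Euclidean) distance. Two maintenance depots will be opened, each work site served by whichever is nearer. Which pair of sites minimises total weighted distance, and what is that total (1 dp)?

Evaluate every pair (each demand assigned to the nearer of the two):
  {Y, W}: total = 756.3
  {W, X}: total = 791.1
  {W, Z}: total = 792.8
  {Y, Z}: total = 834.9
  {Y, X}: total = 877.5
  {Z, X}: total = 1200.9
Best pair: {Y, W} with total 756.3.

{Y, W}, total 756.3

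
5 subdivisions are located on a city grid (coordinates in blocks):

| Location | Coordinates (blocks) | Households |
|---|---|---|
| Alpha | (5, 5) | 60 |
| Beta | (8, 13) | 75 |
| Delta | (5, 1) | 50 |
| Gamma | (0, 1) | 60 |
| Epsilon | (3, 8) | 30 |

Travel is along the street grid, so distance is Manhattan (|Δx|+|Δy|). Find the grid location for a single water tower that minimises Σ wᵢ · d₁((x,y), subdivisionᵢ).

(5, 5)

Manhattan distance separates: Σwᵢ(|x−xᵢ|+|y−yᵢ|) = Σwᵢ|x−xᵢ| + Σwᵢ|y−yᵢ|, so x and y are optimised independently as 1-D weighted medians.
Total weight W = 275; half = 137.5.
x-coordinate, sorted with cumulative weight:
  x=0 (Gamma, w=60) cum 60
  x=3 (Epsilon, w=30) cum 90
  x=5 (Alpha, w=60) cum 150  ← median
  x=5 (Delta, w=50) cum 200
  x=8 (Beta, w=75) cum 275
⇒ x* = 5
y-coordinate, sorted with cumulative weight:
  y=1 (Delta, w=50) cum 50
  y=1 (Gamma, w=60) cum 110
  y=5 (Alpha, w=60) cum 170  ← median
  y=8 (Epsilon, w=30) cum 200
  y=13 (Beta, w=75) cum 275
⇒ y* = 5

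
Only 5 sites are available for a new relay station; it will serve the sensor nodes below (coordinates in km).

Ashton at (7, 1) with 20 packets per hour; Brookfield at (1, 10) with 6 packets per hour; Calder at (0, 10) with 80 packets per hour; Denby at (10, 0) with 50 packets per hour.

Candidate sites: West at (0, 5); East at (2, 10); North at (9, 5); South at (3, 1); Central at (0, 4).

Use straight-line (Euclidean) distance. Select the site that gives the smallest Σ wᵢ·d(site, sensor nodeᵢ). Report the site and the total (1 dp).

Total weighted distance at each candidate:
  West (0, 5): total = 1150.9
  East (2, 10): total = 1012.2
  North (9, 5): total = 1224.6
  South (3, 1): total = 1247.8
  Central (0, 4): total = 1207.3
Minimum is at East with total 1012.2 km.

East, total 1012.2 km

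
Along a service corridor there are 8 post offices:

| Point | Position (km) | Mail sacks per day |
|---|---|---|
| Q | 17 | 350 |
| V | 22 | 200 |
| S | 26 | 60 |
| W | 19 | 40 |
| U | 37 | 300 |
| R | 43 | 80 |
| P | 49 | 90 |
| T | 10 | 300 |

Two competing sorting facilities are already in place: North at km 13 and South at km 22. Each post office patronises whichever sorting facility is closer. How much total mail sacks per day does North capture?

650

The indifferent point is the midpoint (13+22)/2 = 17.5; post offices left of it (closer to North at 13) go to North, those right go to South.
  T at 10 (w=300) → North
  Q at 17 (w=350) → North
  W at 19 (w=40) → South
  V at 22 (w=200) → South
  S at 26 (w=60) → South
  U at 37 (w=300) → South
  R at 43 (w=80) → South
  P at 49 (w=90) → South
North captures 650; South captures 770.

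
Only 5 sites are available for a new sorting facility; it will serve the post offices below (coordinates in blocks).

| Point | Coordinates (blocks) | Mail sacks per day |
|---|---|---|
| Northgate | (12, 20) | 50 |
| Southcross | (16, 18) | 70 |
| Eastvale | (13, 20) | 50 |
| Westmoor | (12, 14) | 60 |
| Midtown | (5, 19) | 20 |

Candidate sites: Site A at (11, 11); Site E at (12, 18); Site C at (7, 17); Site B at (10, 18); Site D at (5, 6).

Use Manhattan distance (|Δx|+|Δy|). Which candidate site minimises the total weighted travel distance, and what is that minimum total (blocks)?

Site E, total 930 blocks

Total weighted distance at each candidate:
  Site A (11, 11): total = 2410
  Site E (12, 18): total = 930
  Site C (7, 17): total = 2110
  Site B (10, 18): total = 1350
  Site D (5, 6): total = 4920
Minimum is at Site E with total 930 blocks.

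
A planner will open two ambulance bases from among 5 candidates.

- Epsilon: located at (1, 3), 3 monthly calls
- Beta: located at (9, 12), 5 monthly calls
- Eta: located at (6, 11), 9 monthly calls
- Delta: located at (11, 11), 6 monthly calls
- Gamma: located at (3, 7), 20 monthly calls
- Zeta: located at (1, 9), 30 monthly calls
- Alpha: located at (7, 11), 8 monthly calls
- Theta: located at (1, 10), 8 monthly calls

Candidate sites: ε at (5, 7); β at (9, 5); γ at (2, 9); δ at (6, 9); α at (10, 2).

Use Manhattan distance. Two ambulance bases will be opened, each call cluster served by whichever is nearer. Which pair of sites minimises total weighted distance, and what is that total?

{γ, δ}, total 241

Evaluate every pair (each demand assigned to the nearer of the two):
  {γ, δ}: total = 241
  {ε, γ}: total = 305
  {β, γ}: total = 320
  {γ, α}: total = 347
  {ε, δ}: total = 376
  {β, δ}: total = 442
  {δ, α}: total = 442
  {ε, β}: total = 476
  {ε, α}: total = 498
  {β, α}: total = 882
Best pair: {γ, δ} with total 241.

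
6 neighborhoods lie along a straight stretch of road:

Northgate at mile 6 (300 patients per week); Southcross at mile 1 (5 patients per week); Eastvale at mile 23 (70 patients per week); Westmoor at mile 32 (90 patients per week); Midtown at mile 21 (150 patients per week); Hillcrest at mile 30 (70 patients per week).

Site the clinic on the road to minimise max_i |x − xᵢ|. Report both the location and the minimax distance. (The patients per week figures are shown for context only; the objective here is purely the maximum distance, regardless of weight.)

location 16.5, max distance 15.5

The 1-center on a line is the midpoint of the two extreme points: leftmost at 1, rightmost at 32.
Optimal location = (1 + 32)/2 = 16.5; maximum distance = (32 − 1)/2 = 15.5.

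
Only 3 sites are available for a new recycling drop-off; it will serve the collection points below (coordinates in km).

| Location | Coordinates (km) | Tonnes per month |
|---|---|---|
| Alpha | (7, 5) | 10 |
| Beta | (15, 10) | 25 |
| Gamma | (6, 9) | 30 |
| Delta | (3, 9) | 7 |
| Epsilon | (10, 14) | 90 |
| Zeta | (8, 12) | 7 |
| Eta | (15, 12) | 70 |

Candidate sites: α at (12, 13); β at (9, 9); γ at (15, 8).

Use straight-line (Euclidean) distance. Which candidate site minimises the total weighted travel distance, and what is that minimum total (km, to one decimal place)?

α, total 937.1 km

Total weighted distance at each candidate:
  α (12, 13): total = 937.1
  β (9, 9): total = 1279.4
  γ (15, 8): total = 1530.8
Minimum is at α with total 937.1 km.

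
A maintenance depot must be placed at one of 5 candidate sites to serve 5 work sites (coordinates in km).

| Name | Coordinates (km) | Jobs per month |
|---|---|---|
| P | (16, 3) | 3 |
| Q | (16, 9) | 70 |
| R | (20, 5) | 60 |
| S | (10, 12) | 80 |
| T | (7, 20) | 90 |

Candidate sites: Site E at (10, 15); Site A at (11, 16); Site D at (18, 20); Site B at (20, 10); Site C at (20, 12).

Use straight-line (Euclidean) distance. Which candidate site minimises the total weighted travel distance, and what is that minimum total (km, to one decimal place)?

Site E, total 2247.5 km

Total weighted distance at each candidate:
  Site E (10, 15): total = 2247.5
  Site A (11, 16): total = 2335.7
  Site D (18, 20): total = 3637.0
  Site B (20, 10): total = 2904.8
  Site C (20, 12): total = 2973.3
Minimum is at Site E with total 2247.5 km.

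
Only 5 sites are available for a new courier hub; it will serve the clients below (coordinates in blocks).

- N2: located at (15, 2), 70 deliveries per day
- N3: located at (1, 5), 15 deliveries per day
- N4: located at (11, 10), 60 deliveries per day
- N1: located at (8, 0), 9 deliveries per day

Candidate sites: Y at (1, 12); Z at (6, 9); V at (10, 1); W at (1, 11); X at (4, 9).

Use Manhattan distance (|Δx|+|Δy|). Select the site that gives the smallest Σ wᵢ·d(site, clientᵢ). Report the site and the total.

V, total 1242 blocks

Total weighted distance at each candidate:
  Y (1, 12): total = 2676
  Z (6, 9): total = 1714
  V (10, 1): total = 1242
  W (1, 11): total = 2522
  X (4, 9): total = 1962
Minimum is at V with total 1242 blocks.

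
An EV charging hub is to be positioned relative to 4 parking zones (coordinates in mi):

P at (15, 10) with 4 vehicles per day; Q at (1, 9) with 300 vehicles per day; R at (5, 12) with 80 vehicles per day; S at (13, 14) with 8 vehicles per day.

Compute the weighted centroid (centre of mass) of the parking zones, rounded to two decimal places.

(2.20, 9.72)

The minimiser of Σwᵢ‖p−pᵢ‖² is the weighted centroid p* = (Σwᵢpᵢ)/(Σwᵢ).
Σwᵢ = 392.
Σwᵢxᵢ = 4·15 + 300·1 + 80·5 + 8·13 = 864.
Σwᵢyᵢ = 4·10 + 300·9 + 80·12 + 8·14 = 3812.
x* = 864/392 = 2.20, y* = 3812/392 = 9.72.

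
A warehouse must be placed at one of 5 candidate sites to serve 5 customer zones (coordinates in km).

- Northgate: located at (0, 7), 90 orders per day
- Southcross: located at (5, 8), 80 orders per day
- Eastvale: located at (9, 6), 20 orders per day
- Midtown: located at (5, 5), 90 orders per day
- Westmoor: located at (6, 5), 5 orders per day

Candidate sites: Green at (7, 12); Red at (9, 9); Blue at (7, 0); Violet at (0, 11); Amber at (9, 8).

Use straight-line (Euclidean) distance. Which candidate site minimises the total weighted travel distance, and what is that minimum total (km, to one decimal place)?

Amber, total 1646.2 km

Total weighted distance at each candidate:
  Green (7, 12): total = 1949.0
  Red (9, 9): total = 1753.7
  Blue (7, 0): total = 2187.3
  Violet (0, 11): total = 1777.7
  Amber (9, 8): total = 1646.2
Minimum is at Amber with total 1646.2 km.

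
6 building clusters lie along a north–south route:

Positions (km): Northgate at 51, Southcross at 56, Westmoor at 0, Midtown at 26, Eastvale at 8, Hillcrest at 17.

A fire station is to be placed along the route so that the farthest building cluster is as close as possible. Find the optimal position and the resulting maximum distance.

location 28, max distance 28

The 1-center on a line is the midpoint of the two extreme points: leftmost at 0, rightmost at 56.
Optimal location = (0 + 56)/2 = 28; maximum distance = (56 − 0)/2 = 28.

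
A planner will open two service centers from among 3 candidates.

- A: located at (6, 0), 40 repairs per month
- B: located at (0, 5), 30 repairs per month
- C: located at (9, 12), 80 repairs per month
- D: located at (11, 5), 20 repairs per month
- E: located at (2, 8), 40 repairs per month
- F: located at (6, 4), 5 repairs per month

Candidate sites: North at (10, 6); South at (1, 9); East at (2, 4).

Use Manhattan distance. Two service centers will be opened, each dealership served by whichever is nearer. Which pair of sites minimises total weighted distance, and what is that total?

{North, East}, total 1190

Evaluate every pair (each demand assigned to the nearer of the two):
  {North, East}: total = 1190
  {North, South}: total = 1260
  {South, East}: total = 1590
Best pair: {North, East} with total 1190.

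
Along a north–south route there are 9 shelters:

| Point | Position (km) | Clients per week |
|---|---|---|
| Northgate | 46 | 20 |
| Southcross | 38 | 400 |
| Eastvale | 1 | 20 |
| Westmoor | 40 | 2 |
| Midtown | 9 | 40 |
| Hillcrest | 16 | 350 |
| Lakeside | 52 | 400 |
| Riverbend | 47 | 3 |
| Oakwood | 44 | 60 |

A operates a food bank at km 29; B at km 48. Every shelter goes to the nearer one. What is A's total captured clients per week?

810

The indifferent point is the midpoint (29+48)/2 = 38.5; shelters left of it (closer to A at 29) go to A, those right go to B.
  Eastvale at 1 (w=20) → A
  Midtown at 9 (w=40) → A
  Hillcrest at 16 (w=350) → A
  Southcross at 38 (w=400) → A
  Westmoor at 40 (w=2) → B
  Oakwood at 44 (w=60) → B
  Northgate at 46 (w=20) → B
  Riverbend at 47 (w=3) → B
  Lakeside at 52 (w=400) → B
A captures 810; B captures 485.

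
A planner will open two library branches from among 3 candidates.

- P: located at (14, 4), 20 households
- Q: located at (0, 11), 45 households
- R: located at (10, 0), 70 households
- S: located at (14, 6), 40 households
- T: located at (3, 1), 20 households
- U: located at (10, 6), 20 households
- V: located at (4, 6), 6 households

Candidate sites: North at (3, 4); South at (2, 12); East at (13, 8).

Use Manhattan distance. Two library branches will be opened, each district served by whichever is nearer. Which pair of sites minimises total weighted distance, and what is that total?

{South, East}, total 1513

Evaluate every pair (each demand assigned to the nearer of the two):
  {South, East}: total = 1513
  {North, East}: total = 1618
  {North, South}: total = 1903
Best pair: {South, East} with total 1513.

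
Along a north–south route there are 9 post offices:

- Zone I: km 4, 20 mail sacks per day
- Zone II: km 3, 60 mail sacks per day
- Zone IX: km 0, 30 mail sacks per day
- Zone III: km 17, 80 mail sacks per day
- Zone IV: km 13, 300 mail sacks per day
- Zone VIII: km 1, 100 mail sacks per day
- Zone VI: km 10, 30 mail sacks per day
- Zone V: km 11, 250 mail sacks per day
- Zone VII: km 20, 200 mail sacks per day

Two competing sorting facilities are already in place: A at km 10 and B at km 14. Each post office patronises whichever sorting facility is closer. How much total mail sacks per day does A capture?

490

The indifferent point is the midpoint (10+14)/2 = 12; post offices left of it (closer to A at 10) go to A, those right go to B.
  Zone IX at 0 (w=30) → A
  Zone VIII at 1 (w=100) → A
  Zone II at 3 (w=60) → A
  Zone I at 4 (w=20) → A
  Zone VI at 10 (w=30) → A
  Zone V at 11 (w=250) → A
  Zone IV at 13 (w=300) → B
  Zone III at 17 (w=80) → B
  Zone VII at 20 (w=200) → B
A captures 490; B captures 580.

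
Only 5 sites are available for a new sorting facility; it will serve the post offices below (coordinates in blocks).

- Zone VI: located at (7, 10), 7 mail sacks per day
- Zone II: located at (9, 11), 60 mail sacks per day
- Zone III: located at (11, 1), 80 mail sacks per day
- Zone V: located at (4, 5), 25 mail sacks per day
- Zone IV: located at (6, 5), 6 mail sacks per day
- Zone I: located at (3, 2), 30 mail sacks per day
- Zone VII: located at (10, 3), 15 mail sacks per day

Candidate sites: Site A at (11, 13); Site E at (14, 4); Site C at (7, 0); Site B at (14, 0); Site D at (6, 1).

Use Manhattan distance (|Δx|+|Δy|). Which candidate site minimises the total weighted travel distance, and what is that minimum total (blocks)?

Site D, total 1634 blocks

Total weighted distance at each candidate:
  Site A (11, 13): total = 2437
  Site E (14, 4): total = 2085
  Site C (7, 0): total = 1756
  Site B (14, 0): total = 2347
  Site D (6, 1): total = 1634
Minimum is at Site D with total 1634 blocks.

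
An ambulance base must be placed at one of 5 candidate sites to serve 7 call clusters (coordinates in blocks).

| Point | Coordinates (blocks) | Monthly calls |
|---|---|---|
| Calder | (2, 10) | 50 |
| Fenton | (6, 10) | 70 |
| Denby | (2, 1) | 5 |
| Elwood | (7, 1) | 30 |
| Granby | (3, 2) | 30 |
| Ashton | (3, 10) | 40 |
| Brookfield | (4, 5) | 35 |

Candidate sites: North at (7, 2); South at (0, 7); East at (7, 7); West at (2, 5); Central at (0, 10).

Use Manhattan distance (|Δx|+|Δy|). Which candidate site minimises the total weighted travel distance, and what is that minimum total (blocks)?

Total weighted distance at each candidate:
  North (7, 2): total = 2150
  South (0, 7): total = 2000
  East (7, 7): total = 1640
  West (2, 5): total = 1600
  Central (0, 10): total = 1820
Minimum is at West with total 1600 blocks.

West, total 1600 blocks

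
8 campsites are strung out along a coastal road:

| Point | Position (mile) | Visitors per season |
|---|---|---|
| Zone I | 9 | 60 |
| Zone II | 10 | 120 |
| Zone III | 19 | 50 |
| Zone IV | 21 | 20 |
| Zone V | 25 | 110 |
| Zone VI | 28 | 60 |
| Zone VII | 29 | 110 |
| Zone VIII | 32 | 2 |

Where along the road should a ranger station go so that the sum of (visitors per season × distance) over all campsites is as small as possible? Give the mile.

For a sum of weighted absolute distances on a line, the optimum is the weighted median (not the mean). Total weight W = 532; half-weight = 266.
Sort by position and accumulate weight:
  mile 9 (Zone I, w=60) → cum 60
  mile 10 (Zone II, w=120) → cum 180
  mile 19 (Zone III, w=50) → cum 230
  mile 21 (Zone IV, w=20) → cum 250
  mile 25 (Zone V, w=110) → cum 360  ≥ 266 → median here
  mile 28 (Zone VI, w=60) → cum 420
  mile 29 (Zone VII, w=110) → cum 530
  mile 32 (Zone VIII, w=2) → cum 532
Optimal location: mile 25.

x = 25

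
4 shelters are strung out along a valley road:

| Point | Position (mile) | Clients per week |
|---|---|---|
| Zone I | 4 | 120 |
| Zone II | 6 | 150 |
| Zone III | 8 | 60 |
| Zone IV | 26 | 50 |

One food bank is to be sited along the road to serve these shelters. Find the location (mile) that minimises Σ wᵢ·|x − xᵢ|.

x = 6

For a sum of weighted absolute distances on a line, the optimum is the weighted median (not the mean). Total weight W = 380; half-weight = 190.
Sort by position and accumulate weight:
  mile 4 (Zone I, w=120) → cum 120
  mile 6 (Zone II, w=150) → cum 270  ≥ 190 → median here
  mile 8 (Zone III, w=60) → cum 330
  mile 26 (Zone IV, w=50) → cum 380
Optimal location: mile 6.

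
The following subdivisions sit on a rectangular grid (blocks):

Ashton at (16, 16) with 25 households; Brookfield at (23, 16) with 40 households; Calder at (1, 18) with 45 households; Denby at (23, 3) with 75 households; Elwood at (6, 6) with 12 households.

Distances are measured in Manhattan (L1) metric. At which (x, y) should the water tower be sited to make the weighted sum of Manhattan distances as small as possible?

Manhattan distance separates: Σwᵢ(|x−xᵢ|+|y−yᵢ|) = Σwᵢ|x−xᵢ| + Σwᵢ|y−yᵢ|, so x and y are optimised independently as 1-D weighted medians.
Total weight W = 197; half = 98.5.
x-coordinate, sorted with cumulative weight:
  x=1 (Calder, w=45) cum 45
  x=6 (Elwood, w=12) cum 57
  x=16 (Ashton, w=25) cum 82
  x=23 (Brookfield, w=40) cum 122  ← median
  x=23 (Denby, w=75) cum 197
⇒ x* = 23
y-coordinate, sorted with cumulative weight:
  y=3 (Denby, w=75) cum 75
  y=6 (Elwood, w=12) cum 87
  y=16 (Ashton, w=25) cum 112  ← median
  y=16 (Brookfield, w=40) cum 152
  y=18 (Calder, w=45) cum 197
⇒ y* = 16

(23, 16)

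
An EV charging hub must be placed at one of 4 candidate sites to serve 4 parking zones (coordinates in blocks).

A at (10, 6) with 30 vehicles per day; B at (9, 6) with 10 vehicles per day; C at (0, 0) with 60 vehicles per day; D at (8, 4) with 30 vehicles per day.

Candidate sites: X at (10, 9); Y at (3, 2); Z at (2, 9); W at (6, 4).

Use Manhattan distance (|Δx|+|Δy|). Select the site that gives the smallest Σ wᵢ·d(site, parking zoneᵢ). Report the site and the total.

Total weighted distance at each candidate:
  X (10, 9): total = 1480
  Y (3, 2): total = 940
  Z (2, 9): total = 1420
  W (6, 4): total = 890
Minimum is at W with total 890 blocks.

W, total 890 blocks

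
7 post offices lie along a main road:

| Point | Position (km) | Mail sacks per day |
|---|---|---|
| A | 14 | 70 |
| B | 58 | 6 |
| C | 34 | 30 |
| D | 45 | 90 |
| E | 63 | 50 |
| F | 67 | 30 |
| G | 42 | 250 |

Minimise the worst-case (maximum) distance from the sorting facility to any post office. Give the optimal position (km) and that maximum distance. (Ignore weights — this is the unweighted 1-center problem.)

The 1-center on a line is the midpoint of the two extreme points: leftmost at 14, rightmost at 67.
Optimal location = (14 + 67)/2 = 40.5; maximum distance = (67 − 14)/2 = 26.5.

location 40.5, max distance 26.5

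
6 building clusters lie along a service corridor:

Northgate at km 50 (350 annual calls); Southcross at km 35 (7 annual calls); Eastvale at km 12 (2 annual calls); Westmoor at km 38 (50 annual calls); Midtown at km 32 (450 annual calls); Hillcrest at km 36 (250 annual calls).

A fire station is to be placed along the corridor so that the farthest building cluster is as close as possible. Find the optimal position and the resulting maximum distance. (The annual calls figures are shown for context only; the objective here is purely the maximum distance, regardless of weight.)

The 1-center on a line is the midpoint of the two extreme points: leftmost at 12, rightmost at 50.
Optimal location = (12 + 50)/2 = 31; maximum distance = (50 − 12)/2 = 19.

location 31, max distance 19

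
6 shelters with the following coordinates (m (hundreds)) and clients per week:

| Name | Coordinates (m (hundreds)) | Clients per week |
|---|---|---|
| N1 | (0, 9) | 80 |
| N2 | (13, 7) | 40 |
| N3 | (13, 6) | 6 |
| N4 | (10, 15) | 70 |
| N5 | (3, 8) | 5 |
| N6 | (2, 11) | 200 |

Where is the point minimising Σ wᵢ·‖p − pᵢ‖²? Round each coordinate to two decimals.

The minimiser of Σwᵢ‖p−pᵢ‖² is the weighted centroid p* = (Σwᵢpᵢ)/(Σwᵢ).
Σwᵢ = 401.
Σwᵢxᵢ = 80·0 + 40·13 + 6·13 + 70·10 + 5·3 + 200·2 = 1713.
Σwᵢyᵢ = 80·9 + 40·7 + 6·6 + 70·15 + 5·8 + 200·11 = 4326.
x* = 1713/401 = 4.27, y* = 4326/401 = 10.79.

(4.27, 10.79)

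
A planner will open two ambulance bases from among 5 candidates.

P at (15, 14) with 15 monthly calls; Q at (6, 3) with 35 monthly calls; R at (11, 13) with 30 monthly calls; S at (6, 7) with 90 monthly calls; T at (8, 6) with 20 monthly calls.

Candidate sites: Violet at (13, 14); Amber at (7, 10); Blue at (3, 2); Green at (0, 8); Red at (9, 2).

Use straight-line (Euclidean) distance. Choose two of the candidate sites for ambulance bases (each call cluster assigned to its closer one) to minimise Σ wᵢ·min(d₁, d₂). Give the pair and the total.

{Violet, Amber}, total 711.6

Evaluate every pair (each demand assigned to the nearer of the two):
  {Violet, Amber}: total = 711.6
  {Amber, Blue}: total = 761.9
  {Amber, Red}: total = 761.9
  {Violet, Red}: total = 815.0
  {Violet, Blue}: total = 860.6
  {Amber, Green}: total = 898.7
  {Violet, Green}: total = 1082.8
  {Blue, Red}: total = 1254.6
  {Green, Red}: total = 1254.6
  {Blue, Green}: total = 1368.4
Best pair: {Violet, Amber} with total 711.6.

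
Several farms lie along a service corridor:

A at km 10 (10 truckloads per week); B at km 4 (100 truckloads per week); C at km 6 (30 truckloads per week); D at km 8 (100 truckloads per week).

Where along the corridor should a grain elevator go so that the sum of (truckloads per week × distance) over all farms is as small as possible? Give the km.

x = 6

For a sum of weighted absolute distances on a line, the optimum is the weighted median (not the mean). Total weight W = 240; half-weight = 120.
Sort by position and accumulate weight:
  km 4 (B, w=100) → cum 100
  km 6 (C, w=30) → cum 130  ≥ 120 → median here
  km 8 (D, w=100) → cum 230
  km 10 (A, w=10) → cum 240
Optimal location: km 6.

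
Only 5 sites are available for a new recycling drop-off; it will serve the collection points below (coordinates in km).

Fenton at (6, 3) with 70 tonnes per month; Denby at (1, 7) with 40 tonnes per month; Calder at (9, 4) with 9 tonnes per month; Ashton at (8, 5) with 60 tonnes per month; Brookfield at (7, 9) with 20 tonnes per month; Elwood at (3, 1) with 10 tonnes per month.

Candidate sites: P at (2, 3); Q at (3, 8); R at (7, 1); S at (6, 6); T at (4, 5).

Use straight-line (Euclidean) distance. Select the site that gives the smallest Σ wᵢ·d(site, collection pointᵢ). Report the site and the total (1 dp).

Total weighted distance at each candidate:
  P (2, 3): total = 1066.6
  Q (3, 8): total = 1064.8
  R (7, 1): total = 975.8
  S (6, 6): total = 702.1
  T (4, 5): total = 769.3
Minimum is at S with total 702.1 km.

S, total 702.1 km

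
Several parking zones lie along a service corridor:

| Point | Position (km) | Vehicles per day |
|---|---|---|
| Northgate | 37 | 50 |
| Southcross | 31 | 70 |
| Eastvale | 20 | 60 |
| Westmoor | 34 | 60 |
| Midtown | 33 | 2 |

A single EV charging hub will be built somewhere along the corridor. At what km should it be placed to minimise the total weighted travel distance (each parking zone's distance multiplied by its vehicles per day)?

For a sum of weighted absolute distances on a line, the optimum is the weighted median (not the mean). Total weight W = 242; half-weight = 121.
Sort by position and accumulate weight:
  km 20 (Eastvale, w=60) → cum 60
  km 31 (Southcross, w=70) → cum 130  ≥ 121 → median here
  km 33 (Midtown, w=2) → cum 132
  km 34 (Westmoor, w=60) → cum 192
  km 37 (Northgate, w=50) → cum 242
Optimal location: km 31.

x = 31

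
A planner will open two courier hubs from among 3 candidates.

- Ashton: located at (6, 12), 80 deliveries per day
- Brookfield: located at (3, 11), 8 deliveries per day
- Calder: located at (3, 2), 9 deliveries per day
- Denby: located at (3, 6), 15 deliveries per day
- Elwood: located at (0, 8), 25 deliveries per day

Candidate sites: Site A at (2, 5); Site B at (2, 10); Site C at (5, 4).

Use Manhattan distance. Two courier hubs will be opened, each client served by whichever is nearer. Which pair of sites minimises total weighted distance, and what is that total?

{Site A, Site B}, total 662

Evaluate every pair (each demand assigned to the nearer of the two):
  {Site A, Site B}: total = 662
  {Site B, Site C}: total = 692
  {Site A, Site C}: total = 967
Best pair: {Site A, Site B} with total 662.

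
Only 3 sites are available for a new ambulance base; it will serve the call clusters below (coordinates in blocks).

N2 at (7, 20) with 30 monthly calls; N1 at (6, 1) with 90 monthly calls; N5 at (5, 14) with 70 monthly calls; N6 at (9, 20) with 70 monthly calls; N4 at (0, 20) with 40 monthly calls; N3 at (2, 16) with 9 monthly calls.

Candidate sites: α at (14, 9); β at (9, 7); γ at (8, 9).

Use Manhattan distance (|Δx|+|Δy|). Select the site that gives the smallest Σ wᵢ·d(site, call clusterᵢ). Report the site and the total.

γ, total 3537 blocks

Total weighted distance at each candidate:
  α (14, 9): total = 5251
  β (9, 7): total = 3964
  γ (8, 9): total = 3537
Minimum is at γ with total 3537 blocks.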